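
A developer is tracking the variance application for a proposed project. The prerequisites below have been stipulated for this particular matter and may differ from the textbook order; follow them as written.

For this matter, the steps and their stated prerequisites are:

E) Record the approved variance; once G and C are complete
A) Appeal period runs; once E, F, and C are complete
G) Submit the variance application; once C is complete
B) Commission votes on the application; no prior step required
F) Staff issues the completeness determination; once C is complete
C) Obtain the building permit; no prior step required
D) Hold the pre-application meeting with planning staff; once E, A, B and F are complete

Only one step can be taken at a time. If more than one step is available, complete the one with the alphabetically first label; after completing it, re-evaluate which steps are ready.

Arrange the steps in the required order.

B, C, F, G, E, A, D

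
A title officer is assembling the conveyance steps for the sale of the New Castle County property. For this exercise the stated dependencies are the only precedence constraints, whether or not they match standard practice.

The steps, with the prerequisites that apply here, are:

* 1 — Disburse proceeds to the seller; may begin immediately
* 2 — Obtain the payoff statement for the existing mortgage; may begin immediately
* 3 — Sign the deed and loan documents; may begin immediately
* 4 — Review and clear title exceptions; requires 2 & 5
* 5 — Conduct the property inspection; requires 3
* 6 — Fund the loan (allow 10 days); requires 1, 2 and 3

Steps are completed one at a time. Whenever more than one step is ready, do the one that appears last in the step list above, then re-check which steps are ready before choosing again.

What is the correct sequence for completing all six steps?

Nothing is required for 3, 2 and 1. 3 is listed later → 3 first.
5 now also ready, so the ready set is {5, 2, 1}; 5 is listed later → 5.
Now 2 and 1 have their prerequisites met. 2 is listed later, so 2 next.
4 and 1 are both available; 4 is listed later → 4.
That leaves 1 as the only ready step → 1.
6 is the only step now ready → 6.

3 → 5 → 2 → 4 → 1 → 6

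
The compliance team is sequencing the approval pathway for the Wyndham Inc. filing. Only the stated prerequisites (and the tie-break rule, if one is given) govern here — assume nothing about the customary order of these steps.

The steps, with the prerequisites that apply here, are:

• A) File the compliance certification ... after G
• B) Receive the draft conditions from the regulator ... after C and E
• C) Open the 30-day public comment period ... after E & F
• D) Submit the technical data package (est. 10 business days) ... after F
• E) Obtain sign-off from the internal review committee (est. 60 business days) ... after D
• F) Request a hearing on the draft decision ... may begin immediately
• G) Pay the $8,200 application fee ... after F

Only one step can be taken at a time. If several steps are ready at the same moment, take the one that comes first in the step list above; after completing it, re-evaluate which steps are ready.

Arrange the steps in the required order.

Only F has no prerequisites, so it is first.
D and G are both available; D is listed earlier → D.
E now also ready, so the ready set is {E, G}; E is listed earlier → E.
Now C and G have their prerequisites met. C is listed earlier, so C next.
B and G are both available; B is listed earlier → B.
That leaves G as the only ready step → G.
A needed G, now all done → A.

F, D, E, C, B, G, A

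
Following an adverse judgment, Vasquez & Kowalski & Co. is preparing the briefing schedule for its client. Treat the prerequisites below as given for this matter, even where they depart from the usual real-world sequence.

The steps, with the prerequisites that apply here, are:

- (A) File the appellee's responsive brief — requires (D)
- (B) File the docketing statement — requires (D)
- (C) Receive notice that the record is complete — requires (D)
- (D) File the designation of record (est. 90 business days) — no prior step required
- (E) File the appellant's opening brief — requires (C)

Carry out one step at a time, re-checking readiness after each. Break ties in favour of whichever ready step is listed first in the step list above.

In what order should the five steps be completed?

(D) has no prerequisites → (D) first.
Now (A), (B) and (C) have their prerequisites met. (A) is listed earlier, so (A) next.
Ready: (B) and (C). (B) is listed earlier → (B).
Next only (C) has its prerequisites met → (C).
That leaves (E) as the only ready step → (E).

(D), (A), (B), (C), (E)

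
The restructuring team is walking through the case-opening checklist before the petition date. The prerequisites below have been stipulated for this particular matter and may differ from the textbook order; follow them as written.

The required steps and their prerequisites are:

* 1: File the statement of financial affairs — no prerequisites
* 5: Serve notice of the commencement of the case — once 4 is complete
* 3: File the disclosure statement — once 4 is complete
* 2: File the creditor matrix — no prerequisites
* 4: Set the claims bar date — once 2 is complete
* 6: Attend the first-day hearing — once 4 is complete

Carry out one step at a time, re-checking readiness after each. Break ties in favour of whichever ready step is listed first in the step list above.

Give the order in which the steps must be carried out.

1 and 2 have no prerequisites; 1 is listed earlier, so 1 is first.
2 is the only step now ready → 2.
4 needed 2, now all done → 4.
Ready: 5, 3 and 6. 5 is listed earlier → 5.
Ready: 3 and 6. 3 is listed earlier → 3.
6 is the only step now ready → 6.

1 2 4 5 3 6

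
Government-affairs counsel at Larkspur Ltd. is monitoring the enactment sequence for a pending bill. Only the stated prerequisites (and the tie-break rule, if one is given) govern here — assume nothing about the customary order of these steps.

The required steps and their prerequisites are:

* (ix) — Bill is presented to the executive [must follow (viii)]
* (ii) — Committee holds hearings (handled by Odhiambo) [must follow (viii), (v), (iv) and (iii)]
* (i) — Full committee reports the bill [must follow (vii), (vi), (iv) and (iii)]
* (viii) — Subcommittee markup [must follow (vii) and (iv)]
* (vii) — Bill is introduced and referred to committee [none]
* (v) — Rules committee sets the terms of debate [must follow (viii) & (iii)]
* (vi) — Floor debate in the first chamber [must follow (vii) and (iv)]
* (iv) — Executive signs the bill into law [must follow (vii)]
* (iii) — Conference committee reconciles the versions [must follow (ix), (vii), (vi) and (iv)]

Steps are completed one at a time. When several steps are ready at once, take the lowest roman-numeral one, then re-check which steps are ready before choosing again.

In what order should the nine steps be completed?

(vii), (iv), (vi), (viii), (ix), (iii), (i), (v), (ii)

(vii) has no prerequisites → (vii) first.
Next only (iv) has its prerequisites met → (iv).
Ready: (vi) and (viii). (vi) has the earlier label → (vi).
Next only (viii) has its prerequisites met → (viii).
That leaves (ix) as the only ready step → (ix).
(iii) is the only step now ready → (iii).
Now (i) and (v) have their prerequisites met. (i) has the earlier label, so (i) next.
Next only (v) has its prerequisites met → (v).
(ii) is the only step now ready → (ii).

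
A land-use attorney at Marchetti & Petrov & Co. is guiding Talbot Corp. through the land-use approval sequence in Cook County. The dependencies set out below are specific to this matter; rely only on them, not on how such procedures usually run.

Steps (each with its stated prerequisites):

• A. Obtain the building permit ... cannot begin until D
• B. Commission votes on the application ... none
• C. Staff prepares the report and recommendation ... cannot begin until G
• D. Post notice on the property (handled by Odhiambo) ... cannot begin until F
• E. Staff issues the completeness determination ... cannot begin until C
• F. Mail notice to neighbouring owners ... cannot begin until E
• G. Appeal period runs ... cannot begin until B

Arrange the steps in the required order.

B → G → C → E → F → D → A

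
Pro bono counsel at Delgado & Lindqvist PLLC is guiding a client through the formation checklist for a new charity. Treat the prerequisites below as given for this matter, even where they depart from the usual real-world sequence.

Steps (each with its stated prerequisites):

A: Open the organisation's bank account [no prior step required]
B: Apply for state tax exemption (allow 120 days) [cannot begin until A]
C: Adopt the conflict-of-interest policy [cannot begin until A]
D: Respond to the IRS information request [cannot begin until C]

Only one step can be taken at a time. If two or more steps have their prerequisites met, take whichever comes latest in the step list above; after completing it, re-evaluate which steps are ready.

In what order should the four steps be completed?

A is the only step with nothing outstanding, so it goes first.
C and B are both available; C is listed later → C.
D and B are both available; D is listed later → D.
B needed A, now all done → B.

A → C → D → B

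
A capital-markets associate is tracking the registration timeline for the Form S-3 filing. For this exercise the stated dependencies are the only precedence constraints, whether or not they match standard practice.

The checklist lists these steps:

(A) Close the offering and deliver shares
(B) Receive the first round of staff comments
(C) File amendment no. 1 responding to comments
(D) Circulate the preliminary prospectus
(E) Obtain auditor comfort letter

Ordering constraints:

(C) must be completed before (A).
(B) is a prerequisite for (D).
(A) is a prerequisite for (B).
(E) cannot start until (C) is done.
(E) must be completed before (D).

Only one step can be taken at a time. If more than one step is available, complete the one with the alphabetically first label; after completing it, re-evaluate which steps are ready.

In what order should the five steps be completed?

(C) has no prerequisites → (C) first.
Now (A) and (E) have their prerequisites met. (A) has the earlier label, so (A) next.
Ready: (B) and (E). (B) has the earlier label → (B).
(E) needed (C), now all done → (E).
(D) needed (B) and (E), now all done → (D).

(C), (A), (B), (E), (D)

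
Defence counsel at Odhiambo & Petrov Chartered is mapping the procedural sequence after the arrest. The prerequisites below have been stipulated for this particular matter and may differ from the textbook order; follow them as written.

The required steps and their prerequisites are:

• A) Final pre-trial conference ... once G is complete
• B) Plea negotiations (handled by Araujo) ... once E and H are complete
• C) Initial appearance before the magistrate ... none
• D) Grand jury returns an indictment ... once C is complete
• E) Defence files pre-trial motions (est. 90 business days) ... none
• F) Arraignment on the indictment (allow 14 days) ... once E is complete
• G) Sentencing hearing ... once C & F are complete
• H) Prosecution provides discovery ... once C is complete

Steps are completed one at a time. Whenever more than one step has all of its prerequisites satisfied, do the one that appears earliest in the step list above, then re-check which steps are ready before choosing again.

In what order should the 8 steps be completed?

C → D → E → F → G → A → H → B

C and E have no prerequisites; C is listed earlier, so C is first.
D and H now also ready, so the ready set is {D, E, H}; D is listed earlier → D.
Now E and H have their prerequisites met. E is listed earlier, so E next.
F now also ready, so the ready set is {F, H}; F is listed earlier → F.
G now also ready, so the ready set is {G, H}; G is listed earlier → G.
Ready: A and H. A is listed earlier → A.
H needed C, now all done → H.
That leaves B as the only ready step → B.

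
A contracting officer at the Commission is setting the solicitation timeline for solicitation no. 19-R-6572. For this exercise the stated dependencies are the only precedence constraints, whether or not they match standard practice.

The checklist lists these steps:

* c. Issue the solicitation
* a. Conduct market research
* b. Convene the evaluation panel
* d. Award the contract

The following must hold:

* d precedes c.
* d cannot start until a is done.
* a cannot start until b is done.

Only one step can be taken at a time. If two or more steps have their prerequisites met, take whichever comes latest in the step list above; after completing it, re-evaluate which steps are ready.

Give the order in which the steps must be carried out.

Only b has no prerequisites, so it is first.
a needed b, now all done → a.
d is the only step now ready → d.
c is the only step now ready → c.

b, a, d, c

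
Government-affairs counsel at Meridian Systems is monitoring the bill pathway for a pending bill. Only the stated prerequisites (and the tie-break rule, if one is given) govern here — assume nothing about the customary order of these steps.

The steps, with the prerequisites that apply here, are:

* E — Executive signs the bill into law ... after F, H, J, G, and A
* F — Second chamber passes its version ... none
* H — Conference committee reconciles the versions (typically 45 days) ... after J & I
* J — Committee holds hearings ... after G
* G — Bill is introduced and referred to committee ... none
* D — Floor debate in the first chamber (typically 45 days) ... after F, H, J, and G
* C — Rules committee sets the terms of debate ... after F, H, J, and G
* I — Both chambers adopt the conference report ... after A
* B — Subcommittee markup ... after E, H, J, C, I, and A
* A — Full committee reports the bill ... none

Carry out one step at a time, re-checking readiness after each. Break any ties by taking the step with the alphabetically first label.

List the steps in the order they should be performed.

A, F and G have no prerequisites; A has the earlier label, so A is first.
I now also ready, so the ready set is {F, G, I}; F has the earlier label → F.
Now G and I have their prerequisites met. G has the earlier label, so G next.
J now also ready, so the ready set is {I, J}; I has the earlier label → I.
J needed G, now all done → J.
That leaves H as the only ready step → H.
Ready: C, D and E. C has the earlier label → C.
Now D and E have their prerequisites met. D has the earlier label, so D next.
E needed A, F, G, H and J, now all done → E.
Next only B has its prerequisites met → B.

A, F, G, I, J, H, C, D, E, B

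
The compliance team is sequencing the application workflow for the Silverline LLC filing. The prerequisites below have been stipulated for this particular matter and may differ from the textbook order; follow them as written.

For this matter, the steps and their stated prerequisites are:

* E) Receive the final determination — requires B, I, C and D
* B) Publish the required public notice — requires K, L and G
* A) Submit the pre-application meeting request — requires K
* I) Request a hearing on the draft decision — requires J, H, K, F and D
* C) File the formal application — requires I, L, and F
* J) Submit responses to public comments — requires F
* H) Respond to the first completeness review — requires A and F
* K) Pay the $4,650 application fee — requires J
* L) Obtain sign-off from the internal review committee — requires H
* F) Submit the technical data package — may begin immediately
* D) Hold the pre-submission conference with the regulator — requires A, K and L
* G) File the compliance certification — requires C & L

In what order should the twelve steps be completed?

F, J, K, A, H, L, D, I, C, G, B, E

F has no prerequisites → F first.
J is the only step now ready → J.
K is the only step now ready → K.
A is the only step now ready → A.
Next only H has its prerequisites met → H.
L needed H, now all done → L.
D needed A, K and L, now all done → D.
That leaves I as the only ready step → I.
Next only C has its prerequisites met → C.
G needed C and L, now all done → G.
Next only B has its prerequisites met → B.
Next only E has its prerequisites met → E.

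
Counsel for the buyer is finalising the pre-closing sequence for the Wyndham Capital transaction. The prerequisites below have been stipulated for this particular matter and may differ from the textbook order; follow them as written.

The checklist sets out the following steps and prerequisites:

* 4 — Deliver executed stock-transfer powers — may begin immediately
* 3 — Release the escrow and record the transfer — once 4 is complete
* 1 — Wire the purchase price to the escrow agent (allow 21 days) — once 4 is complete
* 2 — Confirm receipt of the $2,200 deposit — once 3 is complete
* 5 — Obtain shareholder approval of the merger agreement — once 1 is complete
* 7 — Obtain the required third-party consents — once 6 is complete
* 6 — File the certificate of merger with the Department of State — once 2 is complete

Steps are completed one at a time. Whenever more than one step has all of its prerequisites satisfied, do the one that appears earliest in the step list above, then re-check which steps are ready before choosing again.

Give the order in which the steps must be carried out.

4, 3, 1, 2, 5, 6, 7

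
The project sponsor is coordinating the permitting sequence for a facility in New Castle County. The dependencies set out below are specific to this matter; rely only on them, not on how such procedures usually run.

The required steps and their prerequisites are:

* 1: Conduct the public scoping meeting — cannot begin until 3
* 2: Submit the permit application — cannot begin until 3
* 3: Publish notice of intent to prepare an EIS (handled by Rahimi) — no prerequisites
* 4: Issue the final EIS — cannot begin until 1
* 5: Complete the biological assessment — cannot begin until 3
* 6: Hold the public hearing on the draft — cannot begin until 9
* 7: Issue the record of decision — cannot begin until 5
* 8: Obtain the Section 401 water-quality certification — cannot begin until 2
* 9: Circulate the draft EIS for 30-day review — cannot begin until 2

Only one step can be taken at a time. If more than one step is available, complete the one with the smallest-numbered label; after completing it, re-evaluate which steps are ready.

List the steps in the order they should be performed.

Only 3 has no prerequisites, so it is first.
Now 1, 2 and 5 have their prerequisites met. 1 has the earlier label, so 1 next.
4 now also ready, so the ready set is {2, 4, 5}; 2 has the earlier label → 2.
Now 4, 5, 8 and 9 have their prerequisites met. 4 has the earlier label, so 4 next.
5, 8 and 9 are all available; 5 has the earlier label → 5.
Ready: 7, 8 and 9. 7 has the earlier label → 7.
8 and 9 are both available; 8 has the earlier label → 8.
Next only 9 has its prerequisites met → 9.
6 needed 9, now all done → 6.

3 1 2 4 5 7 8 9 6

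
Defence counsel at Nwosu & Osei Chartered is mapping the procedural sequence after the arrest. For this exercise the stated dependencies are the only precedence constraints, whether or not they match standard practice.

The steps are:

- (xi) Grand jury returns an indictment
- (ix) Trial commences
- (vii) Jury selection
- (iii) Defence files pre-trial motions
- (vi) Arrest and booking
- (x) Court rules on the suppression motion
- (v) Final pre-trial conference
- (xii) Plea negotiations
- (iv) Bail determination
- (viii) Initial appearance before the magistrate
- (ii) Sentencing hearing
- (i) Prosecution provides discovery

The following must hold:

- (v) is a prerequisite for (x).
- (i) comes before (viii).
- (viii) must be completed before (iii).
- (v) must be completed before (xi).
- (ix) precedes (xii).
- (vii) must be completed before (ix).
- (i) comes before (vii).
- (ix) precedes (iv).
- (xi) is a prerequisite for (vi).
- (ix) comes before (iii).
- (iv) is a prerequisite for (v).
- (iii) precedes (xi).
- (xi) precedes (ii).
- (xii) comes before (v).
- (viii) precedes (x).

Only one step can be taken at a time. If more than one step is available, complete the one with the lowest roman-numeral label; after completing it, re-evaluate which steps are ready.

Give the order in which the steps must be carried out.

(i), (vii), (viii), (ix), (iii), (iv), (xii), (v), (x), (xi), (ii), (vi)

Only (i) has no prerequisites, so it is first.
Ready: (vii) and (viii). (vii) has the earlier label → (vii).
(ix) now also ready, so the ready set is {(viii), (ix)}; (viii) has the earlier label → (viii).
That leaves (ix) as the only ready step → (ix).
Ready: (iii), (iv) and (xii). (iii) has the earlier label → (iii).
Now (iv) and (xii) have their prerequisites met. (iv) has the earlier label, so (iv) next.
(xii) is the only step now ready → (xii).
Next only (v) has its prerequisites met → (v).
Now (x) and (xi) have their prerequisites met. (x) has the earlier label, so (x) next.
That leaves (xi) as the only ready step → (xi).
(ii) and (vi) are both available; (ii) has the earlier label → (ii).
Next only (vi) has its prerequisites met → (vi).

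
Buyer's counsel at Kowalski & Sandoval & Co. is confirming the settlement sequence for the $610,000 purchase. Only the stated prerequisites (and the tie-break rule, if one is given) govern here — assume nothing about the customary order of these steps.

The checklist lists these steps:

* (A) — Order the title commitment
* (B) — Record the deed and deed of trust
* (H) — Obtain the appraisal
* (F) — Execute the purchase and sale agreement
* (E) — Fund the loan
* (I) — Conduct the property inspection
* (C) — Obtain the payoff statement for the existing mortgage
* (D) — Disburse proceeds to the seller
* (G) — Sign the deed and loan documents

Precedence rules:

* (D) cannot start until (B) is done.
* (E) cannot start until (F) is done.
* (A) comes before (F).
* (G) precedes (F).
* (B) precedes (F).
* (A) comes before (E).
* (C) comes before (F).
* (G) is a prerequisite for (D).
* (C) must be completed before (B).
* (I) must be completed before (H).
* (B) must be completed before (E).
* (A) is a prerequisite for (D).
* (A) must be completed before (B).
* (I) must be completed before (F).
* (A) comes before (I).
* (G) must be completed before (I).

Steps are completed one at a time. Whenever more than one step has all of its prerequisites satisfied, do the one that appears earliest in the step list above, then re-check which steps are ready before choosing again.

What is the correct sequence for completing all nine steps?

(A), (C) and (G) have no prerequisites; (A) is listed earlier, so (A) is first.
(C) and (G) are both available; (C) is listed earlier → (C).
(B) now also ready, so the ready set is {(B), (G)}; (B) is listed earlier → (B).
(G) is the only step now ready → (G).
Now (I) and (D) have their prerequisites met. (I) is listed earlier, so (I) next.
Now (H), (F) and (D) have their prerequisites met. (H) is listed earlier, so (H) next.
Now (F) and (D) have their prerequisites met. (F) is listed earlier, so (F) next.
Now (E) and (D) have their prerequisites met. (E) is listed earlier, so (E) next.
That leaves (D) as the only ready step → (D).

(A) (C) (B) (G) (I) (H) (F) (E) (D)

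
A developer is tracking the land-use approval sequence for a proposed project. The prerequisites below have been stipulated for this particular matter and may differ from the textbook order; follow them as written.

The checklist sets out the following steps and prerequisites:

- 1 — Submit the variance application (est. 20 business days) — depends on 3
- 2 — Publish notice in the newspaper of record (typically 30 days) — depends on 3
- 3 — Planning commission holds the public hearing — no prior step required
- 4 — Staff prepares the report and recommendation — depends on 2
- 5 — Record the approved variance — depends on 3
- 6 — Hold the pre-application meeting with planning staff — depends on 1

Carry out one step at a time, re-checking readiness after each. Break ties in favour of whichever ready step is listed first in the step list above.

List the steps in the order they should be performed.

3 has no prerequisites → 3 first.
Ready: 1, 2 and 5. 1 is listed earlier → 1.
2, 5 and 6 are all available; 2 is listed earlier → 2.
4 now also ready, so the ready set is {4, 5, 6}; 4 is listed earlier → 4.
Now 5 and 6 have their prerequisites met. 5 is listed earlier, so 5 next.
6 is the only step now ready → 6.

3 → 1 → 2 → 4 → 5 → 6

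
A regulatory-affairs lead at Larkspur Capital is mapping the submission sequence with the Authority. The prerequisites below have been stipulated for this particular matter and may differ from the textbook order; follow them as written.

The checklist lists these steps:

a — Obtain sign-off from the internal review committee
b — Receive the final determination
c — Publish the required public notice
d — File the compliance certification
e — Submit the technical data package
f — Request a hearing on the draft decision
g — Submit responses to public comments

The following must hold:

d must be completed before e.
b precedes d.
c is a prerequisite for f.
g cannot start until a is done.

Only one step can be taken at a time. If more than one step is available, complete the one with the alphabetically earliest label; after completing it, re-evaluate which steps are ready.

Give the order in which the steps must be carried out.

a, b and c have no prerequisites; a has the earlier label, so a is first.
Now b, c and g have their prerequisites met. b has the earlier label, so b next.
d now also ready, so the ready set is {c, d, g}; c has the earlier label → c.
Now d, f and g have their prerequisites met. d has the earlier label, so d next.
e now also ready, so the ready set is {e, f, g}; e has the earlier label → e.
Ready: f and g. f has the earlier label → f.
Next only g has its prerequisites met → g.

a b c d e f g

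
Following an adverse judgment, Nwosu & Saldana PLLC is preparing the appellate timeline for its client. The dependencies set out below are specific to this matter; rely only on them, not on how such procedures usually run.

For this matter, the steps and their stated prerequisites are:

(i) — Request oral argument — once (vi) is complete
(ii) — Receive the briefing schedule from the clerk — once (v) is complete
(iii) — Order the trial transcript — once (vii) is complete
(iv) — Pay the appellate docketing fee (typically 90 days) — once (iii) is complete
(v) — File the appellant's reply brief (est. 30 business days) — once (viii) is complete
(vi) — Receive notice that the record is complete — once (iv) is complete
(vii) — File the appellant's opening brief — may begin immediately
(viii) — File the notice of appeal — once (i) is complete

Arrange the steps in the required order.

(vii), (iii), (iv), (vi), (i), (viii), (v), (ii)

(vii) is the only step with nothing outstanding, so it goes first.
(iii) is the only step now ready → (iii).
That leaves (iv) as the only ready step → (iv).
Next only (vi) has its prerequisites met → (vi).
(i) needed (vi), now all done → (i).
Next only (viii) has its prerequisites met → (viii).
(v) is the only step now ready → (v).
(ii) needed (v), now all done → (ii).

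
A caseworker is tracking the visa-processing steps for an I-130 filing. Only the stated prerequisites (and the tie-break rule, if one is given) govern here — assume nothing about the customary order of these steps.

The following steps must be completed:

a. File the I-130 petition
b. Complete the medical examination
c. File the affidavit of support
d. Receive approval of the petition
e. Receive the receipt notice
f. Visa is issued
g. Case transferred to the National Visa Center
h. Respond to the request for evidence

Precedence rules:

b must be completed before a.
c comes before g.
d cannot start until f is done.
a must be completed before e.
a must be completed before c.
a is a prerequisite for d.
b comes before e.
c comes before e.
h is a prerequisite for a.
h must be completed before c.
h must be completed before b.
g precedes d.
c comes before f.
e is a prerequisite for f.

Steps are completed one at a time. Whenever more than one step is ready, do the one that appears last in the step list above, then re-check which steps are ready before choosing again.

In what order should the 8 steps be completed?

h → b → a → c → g → e → f → d

Only h has no prerequisites, so it is first.
b needed h, now all done → b.
a needed h and b, now all done → a.
Next only c has its prerequisites met → c.
Ready: g and e. g is listed later → g.
Next only e has its prerequisites met → e.
That leaves f as the only ready step → f.
d needed g, f and a, now all done → d.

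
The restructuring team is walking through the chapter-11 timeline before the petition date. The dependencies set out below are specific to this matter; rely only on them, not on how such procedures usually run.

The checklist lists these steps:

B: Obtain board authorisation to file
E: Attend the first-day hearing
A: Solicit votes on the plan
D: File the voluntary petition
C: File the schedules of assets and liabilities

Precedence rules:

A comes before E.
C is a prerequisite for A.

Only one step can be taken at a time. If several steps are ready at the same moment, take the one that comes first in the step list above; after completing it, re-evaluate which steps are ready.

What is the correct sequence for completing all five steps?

B D C A E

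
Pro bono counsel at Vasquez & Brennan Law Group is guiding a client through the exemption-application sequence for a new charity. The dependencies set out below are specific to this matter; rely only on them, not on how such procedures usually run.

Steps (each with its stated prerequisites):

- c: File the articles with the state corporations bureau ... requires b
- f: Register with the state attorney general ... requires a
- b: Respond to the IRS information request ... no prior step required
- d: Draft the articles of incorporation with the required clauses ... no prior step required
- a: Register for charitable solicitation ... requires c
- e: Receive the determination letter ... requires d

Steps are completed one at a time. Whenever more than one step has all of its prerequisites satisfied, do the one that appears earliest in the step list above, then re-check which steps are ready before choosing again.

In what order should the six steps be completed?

b, c, d, a, f, e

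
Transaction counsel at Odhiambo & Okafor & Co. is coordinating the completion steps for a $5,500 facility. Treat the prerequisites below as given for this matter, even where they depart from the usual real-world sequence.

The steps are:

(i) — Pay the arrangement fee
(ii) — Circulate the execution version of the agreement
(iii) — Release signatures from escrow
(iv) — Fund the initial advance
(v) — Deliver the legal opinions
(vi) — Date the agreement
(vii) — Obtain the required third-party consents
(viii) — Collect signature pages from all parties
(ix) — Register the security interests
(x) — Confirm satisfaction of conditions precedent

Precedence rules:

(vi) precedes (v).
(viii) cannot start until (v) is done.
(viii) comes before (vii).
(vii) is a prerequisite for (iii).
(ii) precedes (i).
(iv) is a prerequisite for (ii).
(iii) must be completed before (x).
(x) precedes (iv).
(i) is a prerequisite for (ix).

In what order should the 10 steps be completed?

(vi), (v), (viii), (vii), (iii), (x), (iv), (ii), (i), (ix)

(vi) has no prerequisites → (vi) first.
Next only (v) has its prerequisites met → (v).
That leaves (viii) as the only ready step → (viii).
(vii) is the only step now ready → (vii).
(iii) is the only step now ready → (iii).
(x) needed (iii), now all done → (x).
(iv) needed (x), now all done → (iv).
(ii) needed (iv), now all done → (ii).
Next only (i) has its prerequisites met → (i).
(ix) is the only step now ready → (ix).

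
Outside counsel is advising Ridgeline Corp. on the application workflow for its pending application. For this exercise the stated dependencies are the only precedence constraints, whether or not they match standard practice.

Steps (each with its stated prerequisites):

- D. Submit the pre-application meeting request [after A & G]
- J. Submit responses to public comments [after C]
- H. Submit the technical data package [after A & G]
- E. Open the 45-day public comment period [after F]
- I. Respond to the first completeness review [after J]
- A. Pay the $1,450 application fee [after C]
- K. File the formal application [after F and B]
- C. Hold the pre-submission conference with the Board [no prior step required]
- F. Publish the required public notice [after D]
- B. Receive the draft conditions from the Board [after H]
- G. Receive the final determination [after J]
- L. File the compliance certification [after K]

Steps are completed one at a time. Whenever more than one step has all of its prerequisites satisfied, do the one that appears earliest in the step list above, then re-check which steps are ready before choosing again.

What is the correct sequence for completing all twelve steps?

C, J, I, A, G, D, H, F, E, B, K, L

Only C has no prerequisites, so it is first.
J and A are both available; J is listed earlier → J.
I, A and G are all available; I is listed earlier → I.
Now A and G have their prerequisites met. A is listed earlier, so A next.
That leaves G as the only ready step → G.
D and H are both available; D is listed earlier → D.
Now H and F have their prerequisites met. H is listed earlier, so H next.
F and B are both available; F is listed earlier → F.
E now also ready, so the ready set is {E, B}; E is listed earlier → E.
That leaves B as the only ready step → B.
K needed F and B, now all done → K.
L needed K, now all done → L.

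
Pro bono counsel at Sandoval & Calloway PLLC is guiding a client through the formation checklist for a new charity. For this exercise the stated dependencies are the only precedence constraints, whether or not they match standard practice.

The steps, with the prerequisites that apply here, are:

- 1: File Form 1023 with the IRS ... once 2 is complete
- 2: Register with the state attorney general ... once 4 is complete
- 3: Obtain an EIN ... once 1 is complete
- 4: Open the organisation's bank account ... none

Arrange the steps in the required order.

4 is the only step with nothing outstanding, so it goes first.
That leaves 2 as the only ready step → 2.
Next only 1 has its prerequisites met → 1.
3 needed 1, now all done → 3.

4, 2, 1, 3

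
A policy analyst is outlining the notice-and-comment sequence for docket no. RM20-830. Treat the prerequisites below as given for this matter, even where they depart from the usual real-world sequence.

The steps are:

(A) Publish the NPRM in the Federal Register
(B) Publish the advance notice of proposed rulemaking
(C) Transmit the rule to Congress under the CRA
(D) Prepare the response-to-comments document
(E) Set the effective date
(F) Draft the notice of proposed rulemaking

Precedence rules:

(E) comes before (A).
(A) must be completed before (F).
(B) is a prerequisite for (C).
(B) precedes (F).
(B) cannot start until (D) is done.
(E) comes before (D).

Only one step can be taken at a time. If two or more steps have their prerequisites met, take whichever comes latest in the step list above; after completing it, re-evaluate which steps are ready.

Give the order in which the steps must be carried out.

(E), (D), (B), (C), (A), (F)

Only (E) has no prerequisites, so it is first.
Ready: (D) and (A). (D) is listed later → (D).
Ready: (B) and (A). (B) is listed later → (B).
Ready: (C) and (A). (C) is listed later → (C).
That leaves (A) as the only ready step → (A).
(F) needed (B) and (A), now all done → (F).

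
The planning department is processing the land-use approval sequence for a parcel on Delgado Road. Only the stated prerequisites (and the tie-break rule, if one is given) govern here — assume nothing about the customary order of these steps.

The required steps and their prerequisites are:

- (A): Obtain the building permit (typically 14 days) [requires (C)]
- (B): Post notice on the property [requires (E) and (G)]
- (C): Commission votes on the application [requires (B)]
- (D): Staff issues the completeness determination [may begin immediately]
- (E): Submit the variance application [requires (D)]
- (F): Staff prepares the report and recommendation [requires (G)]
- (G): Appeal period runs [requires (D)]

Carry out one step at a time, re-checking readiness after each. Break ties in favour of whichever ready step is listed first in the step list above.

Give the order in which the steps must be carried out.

(D) → (E) → (G) → (B) → (C) → (A) → (F)

(D) has no prerequisites → (D) first.
Ready: (E) and (G). (E) is listed earlier → (E).
(G) is the only step now ready → (G).
Ready: (B) and (F). (B) is listed earlier → (B).
(C) now also ready, so the ready set is {(C), (F)}; (C) is listed earlier → (C).
(A) now also ready, so the ready set is {(A), (F)}; (A) is listed earlier → (A).
(F) needed (G), now all done → (F).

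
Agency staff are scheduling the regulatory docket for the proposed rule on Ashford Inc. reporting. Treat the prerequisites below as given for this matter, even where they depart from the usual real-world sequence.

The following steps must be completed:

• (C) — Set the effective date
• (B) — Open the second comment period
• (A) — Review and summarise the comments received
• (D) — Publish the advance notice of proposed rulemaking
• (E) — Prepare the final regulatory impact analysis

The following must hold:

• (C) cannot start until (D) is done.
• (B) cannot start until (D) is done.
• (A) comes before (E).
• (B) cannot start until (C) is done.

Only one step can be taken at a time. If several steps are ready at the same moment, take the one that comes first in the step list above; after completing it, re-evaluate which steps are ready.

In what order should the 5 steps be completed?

Nothing is required for (A) and (D). (A) is listed earlier → (A) first.
(E) now also ready, so the ready set is {(D), (E)}; (D) is listed earlier → (D).
Now (C) and (E) have their prerequisites met. (C) is listed earlier, so (C) next.
Ready: (B) and (E). (B) is listed earlier → (B).
(E) needed (A), now all done → (E).

(A) → (D) → (C) → (B) → (E)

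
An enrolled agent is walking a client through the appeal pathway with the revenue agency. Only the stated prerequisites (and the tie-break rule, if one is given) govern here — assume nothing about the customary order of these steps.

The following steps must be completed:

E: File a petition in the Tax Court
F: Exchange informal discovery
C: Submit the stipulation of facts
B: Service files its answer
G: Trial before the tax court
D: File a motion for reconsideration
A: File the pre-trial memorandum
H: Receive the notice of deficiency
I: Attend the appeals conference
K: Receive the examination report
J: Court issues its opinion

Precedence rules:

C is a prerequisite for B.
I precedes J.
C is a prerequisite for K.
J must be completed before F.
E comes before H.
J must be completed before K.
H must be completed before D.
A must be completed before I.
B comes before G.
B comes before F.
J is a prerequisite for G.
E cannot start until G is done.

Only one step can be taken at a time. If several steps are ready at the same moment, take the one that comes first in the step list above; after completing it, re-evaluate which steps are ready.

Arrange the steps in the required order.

C B A I J F G E H D K

C and A have no prerequisites; C is listed earlier, so C is first.
B and A are both available; B is listed earlier → B.
A is the only step now ready → A.
I needed A, now all done → I.
Next only J has its prerequisites met → J.
Now F, G and K have their prerequisites met. F is listed earlier, so F next.
G and K are both available; G is listed earlier → G.
Now E and K have their prerequisites met. E is listed earlier, so E next.
Now H and K have their prerequisites met. H is listed earlier, so H next.
D and K are both available; D is listed earlier → D.
That leaves K as the only ready step → K.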